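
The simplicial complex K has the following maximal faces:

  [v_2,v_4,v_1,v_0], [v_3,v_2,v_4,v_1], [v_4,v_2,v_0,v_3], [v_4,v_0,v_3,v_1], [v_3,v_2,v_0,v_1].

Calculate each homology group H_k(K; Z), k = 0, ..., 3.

Order the vertices as v_0 < v_1 < v_2 < v_3 < v_4. Listing each simplex with vertices in this order, K has dimension 3 with simplices:

  0-simplices (5): [v_0], [v_1], [v_2], [v_3], [v_4]
  1-simplices (10): [v_0,v_1], [v_0,v_2], [v_0,v_3], [v_0,v_4], [v_1,v_2], [v_1,v_3], [v_1,v_4], [v_2,v_3], [v_2,v_4], [v_3,v_4]
  2-simplices (10): [v_0,v_1,v_2], [v_0,v_1,v_3], [v_0,v_1,v_4], [v_0,v_2,v_3], [v_0,v_2,v_4], [v_0,v_3,v_4], [v_1,v_2,v_3], [v_1,v_2,v_4], [v_1,v_3,v_4], [v_2,v_3,v_4]
  3-simplices (5): [v_0,v_1,v_2,v_3], [v_0,v_1,v_2,v_4], [v_0,v_1,v_3,v_4], [v_0,v_2,v_3,v_4], [v_1,v_2,v_3,v_4]

giving chain groups C_0 ≅ Z^5, C_1 ≅ Z^10, C_2 ≅ Z^10, C_3 ≅ Z^5.

The boundary map ∂_1: C_1 → C_0 maps an edge to its endpoints' difference, ∂[p,q] = q − p.
The resulting 5×10 matrix has rank 4, and its Smith normal form has invariant factors (1,1,1,1).

∂_2: C_2 → C_1 maps a triangle to the signed sum of its edges. For instance
  ∂[v_0,v_1,v_2] = [v_1,v_2] − [v_0,v_2] + [v_0,v_1],
  ∂[v_0,v_2,v_4] = [v_2,v_4] − [v_0,v_4] + [v_0,v_2].
The 10×10 boundary matrix has rank 6 and Smith normal form diag(1,1,1,1,1,1).

The boundary map ∂_3: C_3 → C_2 sends each 3-simplex σ to the alternating sum Σ_i (−1)^i (σ with its i-th vertex removed). For instance
  ∂[v_0,v_1,v_3,v_4] = [v_1,v_3,v_4] − [v_0,v_3,v_4] + [v_0,v_1,v_4] − [v_0,v_1,v_3],
  ∂[v_0,v_1,v_2,v_3] = [v_1,v_2,v_3] − [v_0,v_2,v_3] + [v_0,v_1,v_3] − [v_0,v_1,v_2].
This gives a 10×5 integer matrix of rank 4; reducing to Smith normal form yields diagonal entries (1,1,1,1).

Now H_k = ker ∂_k / im ∂_{k+1}, so:

  H_0: rank C_0 − rank ∂_1 = 5 − 4 = 1, and the invariant factors of ∂_1 are all 1, so H_0 = Z.
  H_1: rank ker ∂_1 − rank ∂_2 = (10 − 4) − 6 = 0, and the invariant factors of ∂_2 are all 1, so H_1 = 0.
  H_2: rank ker ∂_2 − rank ∂_3 = (10 − 6) − 4 = 0, and the invariant factors of ∂_3 are all 1, so H_2 = 0.
  H_3: rank ker ∂_3 − rank ∂_4 = (5 − 4) − 0 = 1, and there is no ∂_4, so H_3 = Z.

H_0 ≅ Z,  H_1 = 0,  H_2 = 0,  H_3 ≅ Z.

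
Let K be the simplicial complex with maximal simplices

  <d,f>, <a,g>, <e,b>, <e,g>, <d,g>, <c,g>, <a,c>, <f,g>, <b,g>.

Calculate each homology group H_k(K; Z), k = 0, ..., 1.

Order the vertices as a < b < c < d < e < f < g. Listing each simplex with vertices in this order, K has dimension 1 with simplices:

  0-simplices (7): a, b, c, d, e, f, g
  1-simplices (9): ac, ag, be, bg, cg, df, dg, eg, fg

giving chain groups C_0 ≅ Z^7, C_1 ≅ Z^9.

The boundary map ∂_1: C_1 → C_0 is given by ∂[p,q] = [q] − [p].
The resulting 7×9 matrix has rank 6, and its Smith normal form has invariant factors (1,1,1,1,1,1).

From H_k ≅ ker(∂_k) / im(∂_{k+1}) we obtain:

  H_0: rank C_0 − rank ∂_1 = 7 − 6 = 1, and the invariant factors of ∂_1 are all 1, so H_0 = Z.
  H_1: rank ker ∂_1 − rank ∂_2 = (9 − 6) − 0 = 3, and there is no ∂_2, so H_1 = Z^3.

(K is a triangulation of a wedge of 3 circles.)

H_0 ≅ Z,  H_1 ≅ Z^3.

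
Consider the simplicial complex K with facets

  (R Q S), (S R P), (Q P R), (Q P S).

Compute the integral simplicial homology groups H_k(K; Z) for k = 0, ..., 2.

Take the total order P < Q < R < S on the vertex set. Then K (dimension 2) consists of the simplices:

  0-simplices (4): P, Q, R, S
  1-simplices (6): PQ, PR, PS, QR, QS, RS
  2-simplices (4): PQR, PQS, PRS, QRS

giving chain groups C_0 ≅ Z^4, C_1 ≅ Z^6, C_2 ≅ Z^4.

Boundary ∂_1: C_1 → C_0 sends each edge [p,q] (with p < q) to q − p. For instance
  ∂PQ = Q − P.
As a 4×6 matrix over Z this has rank 3, with invariant factors (1,1,1).

The boundary map ∂_2: C_2 → C_1 sends each 2-simplex [p,q,r] to [q,r] − [p,r] + [p,q]. For instance
  ∂PQR = QR − PR + PQ,
  ∂PQS = QS − PS + PQ.
The 6×4 boundary matrix has rank 3 and Smith normal form diag(1,1,1).

Reading off H_k = ker ∂_k / im ∂_{k+1}:

  H_0: rank C_0 − rank ∂_1 = 4 − 3 = 1, and the invariant factors of ∂_1 are all 1, so H_0 ≅ Z.
  H_1: rank ker ∂_1 − rank ∂_2 = (6 − 3) − 3 = 0, and the invariant factors of ∂_2 are all 1, so H_1 ≅ 0.
  H_2: rank ker ∂_2 − rank ∂_3 = (4 − 3) − 0 = 1, and there is no ∂_3, so H_2 ≅ Z.

As a check, the Euler characteristic is 4 − 6 + 4 = 2, which agrees with 1 − 0 + 1 = 2.

H_0 ≅ Z,  H_1 = 0,  H_2 ≅ Z.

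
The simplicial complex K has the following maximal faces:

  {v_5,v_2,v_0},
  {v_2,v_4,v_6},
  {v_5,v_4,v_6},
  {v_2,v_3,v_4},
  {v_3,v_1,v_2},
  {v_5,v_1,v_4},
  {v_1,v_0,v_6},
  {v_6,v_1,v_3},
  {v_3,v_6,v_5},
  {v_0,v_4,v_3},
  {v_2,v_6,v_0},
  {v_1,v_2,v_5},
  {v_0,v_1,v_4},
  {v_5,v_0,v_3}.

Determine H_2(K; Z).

H_2 = Z.

Take the total order v_0 < v_1 < v_2 < v_3 < v_4 < v_5 < v_6 on the vertex set. Then K (dimension 2) consists of the simplices:

  0-simplices (7): [v_0], [v_1], [v_2], [v_3], [v_4], [v_5], [v_6]
  1-simplices (21): (21 of them)
  2-simplices (14): (14 of them)

so the chain groups are C_0 ≅ Z^7, C_1 ≅ Z^21, C_2 ≅ Z^14.

Boundary ∂_1: C_1 → C_0 is given by ∂[p,q] = [q] − [p].
This gives a 7×21 integer matrix of rank 6; reducing to Smith normal form yields diagonal entries (1,1,1,1,1,1).

The boundary map ∂_2: C_2 → C_1 acts by ∂[p,q,r] = [q,r] − [p,r] + [p,q]. For instance
  ∂[v_2,v_3,v_4] = [v_3,v_4] − [v_2,v_4] + [v_2,v_3],
  ∂[v_1,v_3,v_6] = [v_3,v_6] − [v_1,v_6] + [v_1,v_3].
This gives a 21×14 integer matrix of rank 13; reducing to Smith normal form yields diagonal entries (1,1,1,1,1,1,1,1,1,1,1,1,1).

From H_k ≅ ker(∂_k) / im(∂_{k+1}) we obtain:

  H_2: rank ker ∂_2 − rank ∂_3 = (14 − 13) − 0 = 1, and there is no ∂_3, so H_2 ≅ Z.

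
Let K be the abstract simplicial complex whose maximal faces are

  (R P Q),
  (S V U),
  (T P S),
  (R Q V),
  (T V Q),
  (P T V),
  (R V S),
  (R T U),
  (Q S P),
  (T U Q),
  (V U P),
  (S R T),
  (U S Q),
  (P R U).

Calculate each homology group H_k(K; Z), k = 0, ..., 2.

We work with the vertex ordering P < Q < R < S < T < U < V. The simplices of K, each written with vertices in increasing order, are:

  0-simplices (7): P, Q, R, S, T, U, V
  1-simplices (21): PQ, PR, PS, PT, PU, PV, QR, QS, QT, QU, QV, RS, RT, RU, RV, ST, SU, SV, TU, TV, UV
  2-simplices (14): PQR, PQS, PRU, PST, PTV, PUV, QRV, QSU, QTU, QTV, RST, RSV, RTU, SUV

giving chain groups C_0 ≅ Z^7, C_1 ≅ Z^21, C_2 ≅ Z^14.

∂_1: C_1 → C_0 maps an edge to its endpoints' difference, ∂[p,q] = q − p.
The 7×21 boundary matrix has rank 6 and Smith normal form diag(1,1,1,1,1,1).

∂_2: C_2 → C_1 acts by ∂[p,q,r] = [q,r] − [p,r] + [p,q]. For instance
  ∂PQS = QS − PS + PQ,
  ∂PST = ST − PT + PS.
The 21×14 boundary matrix has rank 13 and Smith normal form diag(1,1,1,1,1,1,1,1,1,1,1,1,1).

From H_k ≅ ker(∂_k) / im(∂_{k+1}) we obtain:

  H_0: rank C_0 − rank ∂_1 = 7 − 6 = 1, and the invariant factors of ∂_1 are all 1, so H_0 ≅ Z.
  H_1: rank ker ∂_1 − rank ∂_2 = (21 − 6) − 13 = 2, and the invariant factors of ∂_2 are all 1, so H_1 ≅ Z^2.
  H_2: rank ker ∂_2 − rank ∂_3 = (14 − 13) − 0 = 1, and there is no ∂_3, so H_2 ≅ Z.

(K is a triangulation of the torus T^2.)

H_0 ≅ Z,  H_1 ≅ Z^2,  H_2 ≅ Z.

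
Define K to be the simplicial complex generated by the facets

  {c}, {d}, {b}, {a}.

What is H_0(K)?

Fix the vertex order a < b < c < d and write every simplex with vertices in increasing order. Then dim K = 0 and the simplices of K are:

  0-simplices (4): a, b, c, d

giving chain groups C_0 ≅ Z^4.

From H_k ≅ ker(∂_k) / im(∂_{k+1}) we obtain:

  H_0: rank C_0 − rank ∂_1 = 4 − 0 = 4, and there is no ∂_1, so H_0 = Z^4.

(K is a triangulation of a set of 4 points.)

H_0 ≅ Z^4.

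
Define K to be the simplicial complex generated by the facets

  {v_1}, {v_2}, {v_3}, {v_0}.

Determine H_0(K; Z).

H_0 = Z^4.

Take the total order v_0 < v_1 < v_2 < v_3 on the vertex set. Then K (dimension 0) consists of the simplices:

  0-simplices (4): [v_0], [v_1], [v_2], [v_3]

Hence C_0 ≅ Z^4.

Now H_k = ker ∂_k / im ∂_{k+1}, so:

  H_0: rank C_0 − rank ∂_1 = 4 − 0 = 4, and there is no ∂_1, so H_0 ≅ Z^4.

(K is a triangulation of a set of 4 points.)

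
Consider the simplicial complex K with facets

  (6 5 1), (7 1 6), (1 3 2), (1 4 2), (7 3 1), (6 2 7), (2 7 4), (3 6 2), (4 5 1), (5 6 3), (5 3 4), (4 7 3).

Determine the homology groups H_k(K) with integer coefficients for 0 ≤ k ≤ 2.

Fix the vertex order 1 < 2 < 3 < 4 < 5 < 6 < 7 and write every simplex with vertices in increasing order. Then dim K = 2 and the simplices of K are:

  0-simplices (7): [1], [2], [3], [4], [5], [6], [7]
  1-simplices (18): [1,2], [1,3], [1,4], [1,5], [1,6], [1,7], [2,3], [2,4], [2,6], [2,7], [3,4], [3,5], [3,6], [3,7], [4,5], [4,7], [5,6], [6,7]
  2-simplices (12): [1,2,3], [1,2,4], [1,3,7], [1,4,5], [1,5,6], [1,6,7], [2,3,6], [2,4,7], [2,6,7], [3,4,5], [3,4,7], [3,5,6]

so the chain groups are C_0 ≅ Z^7, C_1 ≅ Z^18, C_2 ≅ Z^12.

∂_1: C_1 → C_0 sends each edge [p,q] (with p < q) to q − p. For instance
  ∂[1,4] = [4] − [1].
The resulting 7×18 matrix has rank 6, and its Smith normal form has invariant factors (1,1,1,1,1,1).

∂_2: C_2 → C_1 sends each 2-simplex [p,q,r] to [q,r] − [p,r] + [p,q]. For instance
  ∂[1,6,7] = [6,7] − [1,7] + [1,6],
  ∂[2,4,7] = [4,7] − [2,7] + [2,4].
The 18×12 boundary matrix has rank 12 and Smith normal form diag(1,1,1,1,1,1,1,1,1,1,1,2).

Computing H_k = (kernel of ∂_k) / (image of ∂_{k+1}):

  H_0: rank C_0 − rank ∂_1 = 7 − 6 = 1, and the invariant factors of ∂_1 are all 1, so H_0 ≅ Z.
  H_1: rank ker ∂_1 − rank ∂_2 = (18 − 6) − 12 = 0, and ∂_2 has invariant factor 2 > 1, so H_1 ≅ Z/2Z.
  H_2: rank ker ∂_2 − rank ∂_3 = (12 − 12) − 0 = 0, and there is no ∂_3, so H_2 ≅ 0.

As a check, the Euler characteristic is 7 − 18 + 12 = 1, which agrees with 1 − 0 + 0 = 1.
(K is a triangulation of the real projective plane RP^2.)

H_0 = Z,  H_1 = Z/2Z,  H_2 = 0.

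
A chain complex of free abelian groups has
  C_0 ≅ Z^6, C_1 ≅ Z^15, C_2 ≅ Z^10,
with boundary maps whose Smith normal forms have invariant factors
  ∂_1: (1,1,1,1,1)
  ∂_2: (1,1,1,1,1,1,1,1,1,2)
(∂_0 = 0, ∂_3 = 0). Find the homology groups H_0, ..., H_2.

H_0: b_0 = 6 − 0 − 5 = 1; torsion from ∂_1 factors > 1: none. So H_0 = Z.
H_1: b_1 = 15 − 5 − 10 = 0; torsion from ∂_2 factors > 1: [2]. So H_1 = Z/2.
H_2: b_2 = 10 − 10 − 0 = 0; torsion from ∂_3 factors > 1: none. So H_2 = 0.

H_0 = Z,  H_1 = Z/2,  H_2 = 0.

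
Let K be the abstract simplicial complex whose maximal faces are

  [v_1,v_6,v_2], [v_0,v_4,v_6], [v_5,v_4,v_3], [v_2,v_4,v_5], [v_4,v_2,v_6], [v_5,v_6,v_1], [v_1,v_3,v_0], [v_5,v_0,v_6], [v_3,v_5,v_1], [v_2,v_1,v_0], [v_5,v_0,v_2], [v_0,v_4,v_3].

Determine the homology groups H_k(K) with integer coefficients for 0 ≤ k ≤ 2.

H_0 ≅ Z,  H_1 ≅ Z/2,  H_2 = 0.

Order the vertices as v_0 < v_1 < v_2 < v_3 < v_4 < v_5 < v_6. Listing each simplex with vertices in this order, K has dimension 2 with simplices:

  0-simplices (7): [v_0], [v_1], [v_2], [v_3], [v_4], [v_5], [v_6]
  1-simplices (18): (18 of them)
  2-simplices (12): (12 of them)

so the chain groups are C_0 ≅ Z^7, C_1 ≅ Z^18, C_2 ≅ Z^12.

∂_1: C_1 → C_0 maps an edge to its endpoints' difference, ∂[p,q] = q − p. For instance
  ∂[v_5,v_6] = [v_6] − [v_5].
As a 7×18 matrix over Z this has rank 6, with invariant factors (1,1,1,1,1,1).

∂_2: C_2 → C_1 maps a triangle to the signed sum of its edges. For instance
  ∂[v_2,v_4,v_5] = [v_4,v_5] − [v_2,v_5] + [v_2,v_4],
  ∂[v_0,v_1,v_3] = [v_1,v_3] − [v_0,v_3] + [v_0,v_1].
The 18×12 boundary matrix has rank 12 and Smith normal form diag(1,1,1,1,1,1,1,1,1,1,1,2).

Reading off H_k = ker ∂_k / im ∂_{k+1}:

  H_0: rank C_0 − rank ∂_1 = 7 − 6 = 1, and the invariant factors of ∂_1 are all 1, so H_0 = Z.
  H_1: rank ker ∂_1 − rank ∂_2 = (18 − 6) − 12 = 0, and ∂_2 has invariant factor 2 > 1, so H_1 = Z/2.
  H_2: rank ker ∂_2 − rank ∂_3 = (12 − 12) − 0 = 0, and there is no ∂_3, so H_2 = 0.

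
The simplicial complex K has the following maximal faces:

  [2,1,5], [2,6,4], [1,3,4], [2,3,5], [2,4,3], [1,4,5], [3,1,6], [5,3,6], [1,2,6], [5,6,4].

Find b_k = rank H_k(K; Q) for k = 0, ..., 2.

Take the total order 1 < 2 < 3 < 4 < 5 < 6 on the vertex set. Then K (dimension 2) consists of the simplices:

  0-simplices (6): [1], [2], [3], [4], [5], [6]
  1-simplices (15): [1,2], [1,3], [1,4], [1,5], [1,6], [2,3], [2,4], [2,5], [2,6], [3,4], [3,5], [3,6], [4,5], [4,6], [5,6]
  2-simplices (10): [1,2,5], [1,2,6], [1,3,4], [1,3,6], [1,4,5], [2,3,4], [2,3,5], [2,4,6], [3,5,6], [4,5,6]

giving chain groups C_0 ≅ Z^6, C_1 ≅ Z^15, C_2 ≅ Z^10.

Boundary ∂_1: C_1 → C_0 is given by ∂[p,q] = [q] − [p].
The resulting 6×15 matrix has rank 5, and its Smith normal form has invariant factors (1,1,1,1,1).

∂_2: C_2 → C_1 maps a triangle to the signed sum of its edges. For instance
  ∂[1,2,5] = [2,5] − [1,5] + [1,2],
  ∂[2,4,6] = [4,6] − [2,6] + [2,4].
The resulting 15×10 matrix has rank 10, and its Smith normal form has invariant factors (1,1,1,1,1,1,1,1,1,2).

Computing H_k = (kernel of ∂_k) / (image of ∂_{k+1}):

  H_0: rank C_0 − rank ∂_1 = 6 − 5 = 1, and the invariant factors of ∂_1 are all 1, so H_0 = Z.
  H_1: rank ker ∂_1 − rank ∂_2 = (15 − 5) − 10 = 0, and ∂_2 has invariant factor 2 > 1, so H_1 = Z/2.
  H_2: rank ker ∂_2 − rank ∂_3 = (10 − 10) − 0 = 0, and there is no ∂_3, so H_2 = 0.

(K is a triangulation of the real projective plane RP^2.)

Hence the Betti numbers are b_0 = 1, b_1 = 0, b_2 = 0.

b_0 = 1, b_1 = 0, b_2 = 0.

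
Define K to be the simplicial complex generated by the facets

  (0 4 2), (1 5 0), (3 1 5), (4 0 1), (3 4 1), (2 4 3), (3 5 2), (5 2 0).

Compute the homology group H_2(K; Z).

H_2 ≅ Z.

K has 6 vertices, 12 edges, 8 triangles.
rank ∂_2 = 7, rank ∂_3 = 0 ⇒ b_2 = 8 − 7 − 0 = 1. So H_2 ≅ Z.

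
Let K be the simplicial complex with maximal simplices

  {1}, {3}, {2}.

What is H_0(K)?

Take the total order 1 < 2 < 3 on the vertex set. Then K (dimension 0) consists of the simplices:

  0-simplices (3): [1], [2], [3]

Hence C_0 ≅ Z^3.

Now H_k = ker ∂_k / im ∂_{k+1}, so:

  H_0: rank C_0 − rank ∂_1 = 3 − 0 = 3, and there is no ∂_1, so H_0 ≅ Z^3.

(K is a triangulation of a set of 3 points.)

H_0 = Z^3.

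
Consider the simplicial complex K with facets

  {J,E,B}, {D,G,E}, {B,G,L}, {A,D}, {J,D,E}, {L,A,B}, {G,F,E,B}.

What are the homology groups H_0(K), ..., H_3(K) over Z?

H_0 ≅ Z,  H_1 ≅ Z,  H_2 = 0,  H_3 = 0.

Take the total order A < B < D < E < F < G < J < L on the vertex set. Then K (dimension 3) consists of the simplices:

  0-simplices (8): A, B, D, E, F, G, J, L
  1-simplices (16): AB, AD, AL, BE, BF, BG, BJ, BL, DE, DG, DJ, EF, EG, EJ, FG, GL
  2-simplices (9): ABL, BEF, BEG, BEJ, BFG, BGL, DEG, DEJ, EFG
  3-simplices (1): BEFG

Hence C_0 ≅ Z^8, C_1 ≅ Z^16, C_2 ≅ Z^9, C_3 ≅ Z^1.

∂_1: C_1 → C_0 is given by ∂[p,q] = [q] − [p]. For instance
  ∂GL = L − G.
The 8×16 boundary matrix has rank 7 and Smith normal form diag(1,1,1,1,1,1,1).

The boundary map ∂_2: C_2 → C_1 acts by ∂[p,q,r] = [q,r] − [p,r] + [p,q]. For instance
  ∂EFG = FG − EG + EF,
  ∂BEF = EF − BF + BE.
As a 16×9 matrix over Z this has rank 8, with invariant factors (1,1,1,1,1,1,1,1).

The boundary map ∂_3: C_3 → C_2 sends each 3-simplex σ to the alternating sum Σ_i (−1)^i (σ with its i-th vertex removed). For instance
  ∂BEFG = EFG − BFG + BEG − BEF.
As a 9×1 matrix over Z this has rank 1, with invariant factors (1).

From H_k ≅ ker(∂_k) / im(∂_{k+1}) we obtain:

  H_0: rank C_0 − rank ∂_1 = 8 − 7 = 1, and the invariant factors of ∂_1 are all 1, so H_0 ≅ Z.
  H_1: rank ker ∂_1 − rank ∂_2 = (16 − 7) − 8 = 1, and the invariant factors of ∂_2 are all 1, so H_1 ≅ Z.
  H_2: rank ker ∂_2 − rank ∂_3 = (9 − 8) − 1 = 0, and the invariant factors of ∂_3 are all 1, so H_2 ≅ 0.
  H_3: rank ker ∂_3 − rank ∂_4 = (1 − 1) − 0 = 0, and there is no ∂_4, so H_3 ≅ 0.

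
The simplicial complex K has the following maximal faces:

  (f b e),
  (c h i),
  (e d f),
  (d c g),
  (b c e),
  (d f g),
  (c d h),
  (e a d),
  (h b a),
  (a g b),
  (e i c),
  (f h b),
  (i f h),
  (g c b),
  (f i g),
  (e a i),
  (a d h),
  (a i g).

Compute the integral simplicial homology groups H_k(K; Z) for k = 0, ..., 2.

We work with the vertex ordering a < b < c < d < e < f < g < h < i. The simplices of K, each written with vertices in increasing order, are:

  0-simplices (9): a, b, c, d, e, f, g, h, i
  1-simplices (27): ab, ad, ae, ag, ah, ai, bc, be, bf, bg, bh, cd, ce, cg, ch, ci, de, df, dg, dh, ef, ei, fg, fh, fi, gi, hi
  2-simplices (18): abg, abh, ade, adh, aei, agi, bce, bcg, bef, bfh, cdg, cdh, cei, chi, def, dfg, fgi, fhi

Hence C_0 ≅ Z^9, C_1 ≅ Z^27, C_2 ≅ Z^18.

∂_1: C_1 → C_0 sends each edge [p,q] (with p < q) to q − p. For instance
  ∂be = e − b.
This gives a 9×27 integer matrix of rank 8; reducing to Smith normal form yields diagonal entries (1,1,1,1,1,1,1,1).

Boundary ∂_2: C_2 → C_1 acts by ∂[p,q,r] = [q,r] − [p,r] + [p,q]. For instance
  ∂bce = ce − be + bc,
  ∂abh = bh − ah + ab.
This gives a 27×18 integer matrix of rank 17; reducing to Smith normal form yields diagonal entries (1,1,1,1,1,1,1,1,1,1,1,1,1,1,1,1,1).

Reading off H_k = ker ∂_k / im ∂_{k+1}:

  H_0: rank C_0 − rank ∂_1 = 9 − 8 = 1, and the invariant factors of ∂_1 are all 1, so H_0 = Z.
  H_1: rank ker ∂_1 − rank ∂_2 = (27 − 8) − 17 = 2, and the invariant factors of ∂_2 are all 1, so H_1 = Z^2.
  H_2: rank ker ∂_2 − rank ∂_3 = (18 − 17) − 0 = 1, and there is no ∂_3, so H_2 = Z.

H_0 ≅ Z,  H_1 ≅ Z^2,  H_2 ≅ Z.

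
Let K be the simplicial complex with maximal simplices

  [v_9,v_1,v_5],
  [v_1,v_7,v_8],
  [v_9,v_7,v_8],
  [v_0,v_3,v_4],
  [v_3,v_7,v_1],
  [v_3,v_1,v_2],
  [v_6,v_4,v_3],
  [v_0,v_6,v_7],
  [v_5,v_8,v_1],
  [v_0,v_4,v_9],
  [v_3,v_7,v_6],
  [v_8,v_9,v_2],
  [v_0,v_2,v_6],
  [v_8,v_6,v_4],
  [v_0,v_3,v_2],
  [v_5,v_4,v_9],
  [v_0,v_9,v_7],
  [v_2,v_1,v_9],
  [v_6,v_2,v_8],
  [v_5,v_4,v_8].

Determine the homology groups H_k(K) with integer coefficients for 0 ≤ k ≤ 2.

H_0 = Z,  H_1 = Z ⊕ Z/2Z,  H_2 = 0.

Order the vertices as v_0 < v_1 < v_2 < v_3 < v_4 < v_5 < v_6 < v_7 < v_8 < v_9. Listing each simplex with vertices in this order, K has dimension 2 with simplices:

  0-simplices (10): [v_0], [v_1], [v_2], [v_3], [v_4], [v_5], [v_6], [v_7], [v_8], [v_9]
  1-simplices (30): (30 of them)
  2-simplices (20): (20 of them)

giving chain groups C_0 ≅ Z^10, C_1 ≅ Z^30, C_2 ≅ Z^20.

∂_1: C_1 → C_0 maps an edge to its endpoints' difference, ∂[p,q] = q − p. For instance
  ∂[v_4,v_9] = [v_9] − [v_4].
This gives a 10×30 integer matrix of rank 9; reducing to Smith normal form yields diagonal entries (1,1,1,1,1,1,1,1,1).

∂_2: C_2 → C_1 maps a triangle to the signed sum of its edges. For instance
  ∂[v_0,v_2,v_3] = [v_2,v_3] − [v_0,v_3] + [v_0,v_2],
  ∂[v_1,v_5,v_8] = [v_5,v_8] − [v_1,v_8] + [v_1,v_5].
This gives a 30×20 integer matrix of rank 20; reducing to Smith normal form yields diagonal entries (1,1,1,1,1,1,1,1,1,1,1,1,1,1,1,1,1,1,1,2).

Computing H_k = (kernel of ∂_k) / (image of ∂_{k+1}):

  H_0: rank C_0 − rank ∂_1 = 10 − 9 = 1, and the invariant factors of ∂_1 are all 1, so H_0 = Z.
  H_1: rank ker ∂_1 − rank ∂_2 = (30 − 9) − 20 = 1, and ∂_2 has invariant factor 2 > 1, so H_1 = Z ⊕ Z/2Z.
  H_2: rank ker ∂_2 − rank ∂_3 = (20 − 20) − 0 = 0, and there is no ∂_3, so H_2 = 0.

As a check, the Euler characteristic is 10 − 30 + 20 = 0, which agrees with 1 − 1 + 0 = 0.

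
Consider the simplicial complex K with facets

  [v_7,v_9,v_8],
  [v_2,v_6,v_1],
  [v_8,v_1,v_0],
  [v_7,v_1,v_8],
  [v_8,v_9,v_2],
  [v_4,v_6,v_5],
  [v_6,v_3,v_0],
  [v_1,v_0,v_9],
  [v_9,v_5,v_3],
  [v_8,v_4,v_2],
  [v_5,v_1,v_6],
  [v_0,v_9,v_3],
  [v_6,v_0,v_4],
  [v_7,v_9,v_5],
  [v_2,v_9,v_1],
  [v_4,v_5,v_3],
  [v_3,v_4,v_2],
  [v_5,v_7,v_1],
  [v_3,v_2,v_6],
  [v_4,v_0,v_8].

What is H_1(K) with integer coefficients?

H_1 = Z ⊕ Z_2.

Order the vertices as v_0 < v_1 < v_2 < v_3 < v_4 < v_5 < v_6 < v_7 < v_8 < v_9. Listing each simplex with vertices in this order, K has dimension 2 with simplices:

  0-simplices (10): [v_0], [v_1], [v_2], [v_3], [v_4], [v_5], [v_6], [v_7], [v_8], [v_9]
  1-simplices (30): (30 of them)
  2-simplices (20): (20 of them)

so the chain groups are C_0 ≅ Z^10, C_1 ≅ Z^30, C_2 ≅ Z^20.

∂_1: C_1 → C_0 sends each edge [p,q] (with p < q) to q − p. For instance
  ∂[v_5,v_6] = [v_6] − [v_5].
This gives a 10×30 integer matrix of rank 9; reducing to Smith normal form yields diagonal entries (1,1,1,1,1,1,1,1,1).

The boundary map ∂_2: C_2 → C_1 maps a triangle to the signed sum of its edges. For instance
  ∂[v_5,v_7,v_9] = [v_7,v_9] − [v_5,v_9] + [v_5,v_7],
  ∂[v_0,v_4,v_6] = [v_4,v_6] − [v_0,v_6] + [v_0,v_4].
As a 30×20 matrix over Z this has rank 20, with invariant factors (1,1,1,1,1,1,1,1,1,1,1,1,1,1,1,1,1,1,1,2).

Reading off H_k = ker ∂_k / im ∂_{k+1}:

  H_1: rank ker ∂_1 − rank ∂_2 = (30 − 9) − 20 = 1, and ∂_2 has invariant factor 2 > 1, so H_1 = Z ⊕ Z_2.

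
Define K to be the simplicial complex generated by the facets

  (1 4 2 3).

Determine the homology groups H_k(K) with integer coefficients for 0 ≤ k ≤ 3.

Fix the vertex order 1 < 2 < 3 < 4 and write every simplex with vertices in increasing order. Then dim K = 3 and the simplices of K are:

  0-simplices (4): [1], [2], [3], [4]
  1-simplices (6): [1,2], [1,3], [1,4], [2,3], [2,4], [3,4]
  2-simplices (4): [1,2,3], [1,2,4], [1,3,4], [2,3,4]
  3-simplices (1): [1,2,3,4]

so the chain groups are C_0 ≅ Z^4, C_1 ≅ Z^6, C_2 ≅ Z^4, C_3 ≅ Z^1.

The boundary map ∂_1: C_1 → C_0 is given by ∂[p,q] = [q] − [p]. For instance
  ∂[2,4] = [4] − [2].
The 4×6 boundary matrix has rank 3 and Smith normal form diag(1,1,1).

Boundary ∂_2: C_2 → C_1 sends each 2-simplex [p,q,r] to [q,r] − [p,r] + [p,q]. For instance
  ∂[1,2,3] = [2,3] − [1,3] + [1,2],
  ∂[1,3,4] = [3,4] − [1,4] + [1,3].
The resulting 6×4 matrix has rank 3, and its Smith normal form has invariant factors (1,1,1).

Boundary ∂_3: C_3 → C_2 sends each 3-simplex σ to the alternating sum Σ_i (−1)^i (σ with its i-th vertex removed). For instance
  ∂[1,2,3,4] = [2,3,4] − [1,3,4] + [1,2,4] − [1,2,3].
This gives a 4×1 integer matrix of rank 1; reducing to Smith normal form yields diagonal entries (1).

From H_k ≅ ker(∂_k) / im(∂_{k+1}) we obtain:

  H_0: rank C_0 − rank ∂_1 = 4 − 3 = 1, and the invariant factors of ∂_1 are all 1, so H_0 = Z.
  H_1: rank ker ∂_1 − rank ∂_2 = (6 − 3) − 3 = 0, and the invariant factors of ∂_2 are all 1, so H_1 = 0.
  H_2: rank ker ∂_2 − rank ∂_3 = (4 − 3) − 1 = 0, and the invariant factors of ∂_3 are all 1, so H_2 = 0.
  H_3: rank ker ∂_3 − rank ∂_4 = (1 − 1) − 0 = 0, and there is no ∂_4, so H_3 = 0.

H_0 ≅ Z,  H_1 = 0,  H_2 = 0,  H_3 = 0.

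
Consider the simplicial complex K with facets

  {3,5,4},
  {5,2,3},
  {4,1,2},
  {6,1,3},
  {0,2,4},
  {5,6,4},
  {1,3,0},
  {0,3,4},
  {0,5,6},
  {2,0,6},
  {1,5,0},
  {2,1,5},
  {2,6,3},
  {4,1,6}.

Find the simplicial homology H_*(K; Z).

H_0 ≅ Z,  H_1 ≅ Z^2,  H_2 ≅ Z.

K has 7 vertices, 21 edges, 14 triangles.
rank ∂_0 = 0, rank ∂_1 = 6 ⇒ b_0 = 7 − 0 − 6 = 1; all invariant factors of ∂_1 are 1 so no torsion. So H_0 ≅ Z.
rank ∂_1 = 6, rank ∂_2 = 13 ⇒ b_1 = 21 − 6 − 13 = 2; all invariant factors of ∂_2 are 1 so no torsion. So H_1 ≅ Z^2.
rank ∂_2 = 13, rank ∂_3 = 0 ⇒ b_2 = 14 − 13 − 0 = 1. So H_2 ≅ Z.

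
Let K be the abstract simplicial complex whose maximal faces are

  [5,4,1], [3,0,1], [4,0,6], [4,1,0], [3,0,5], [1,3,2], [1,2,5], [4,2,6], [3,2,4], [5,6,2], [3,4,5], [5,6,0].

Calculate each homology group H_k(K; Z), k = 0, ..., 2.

H_0 = Z,  H_1 = Z/2,  H_2 = 0.

Take the total order 0 < 1 < 2 < 3 < 4 < 5 < 6 on the vertex set. Then K (dimension 2) consists of the simplices:

  0-simplices (7): [0], [1], [2], [3], [4], [5], [6]
  1-simplices (18): [0,1], [0,3], [0,4], [0,5], [0,6], [1,2], [1,3], [1,4], [1,5], [2,3], [2,4], [2,5], [2,6], [3,4], [3,5], [4,5], [4,6], [5,6]
  2-simplices (12): [0,1,3], [0,1,4], [0,3,5], [0,4,6], [0,5,6], [1,2,3], [1,2,5], [1,4,5], [2,3,4], [2,4,6], [2,5,6], [3,4,5]

giving chain groups C_0 ≅ Z^7, C_1 ≅ Z^18, C_2 ≅ Z^12.

The boundary map ∂_1: C_1 → C_0 maps an edge to its endpoints' difference, ∂[p,q] = q − p.
As a 7×18 matrix over Z this has rank 6, with invariant factors (1,1,1,1,1,1).

Boundary ∂_2: C_2 → C_1 acts by ∂[p,q,r] = [q,r] − [p,r] + [p,q]. For instance
  ∂[2,5,6] = [5,6] − [2,6] + [2,5],
  ∂[0,3,5] = [3,5] − [0,5] + [0,3].
As a 18×12 matrix over Z this has rank 12, with invariant factors (1,1,1,1,1,1,1,1,1,1,1,2).

Computing H_k = (kernel of ∂_k) / (image of ∂_{k+1}):

  H_0: rank C_0 − rank ∂_1 = 7 − 6 = 1, and the invariant factors of ∂_1 are all 1, so H_0 = Z.
  H_1: rank ker ∂_1 − rank ∂_2 = (18 − 6) − 12 = 0, and ∂_2 has invariant factor 2 > 1, so H_1 = Z/2.
  H_2: rank ker ∂_2 − rank ∂_3 = (12 − 12) − 0 = 0, and there is no ∂_3, so H_2 = 0.

(K is a triangulation of the real projective plane RP^2.)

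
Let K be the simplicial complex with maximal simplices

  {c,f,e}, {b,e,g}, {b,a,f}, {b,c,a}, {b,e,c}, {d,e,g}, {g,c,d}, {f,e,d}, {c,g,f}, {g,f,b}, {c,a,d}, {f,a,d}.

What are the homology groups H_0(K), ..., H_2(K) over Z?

H_0 = Z,  H_1 = Z/2,  H_2 = 0.

Fix the vertex order a < b < c < d < e < f < g and write every simplex with vertices in increasing order. Then dim K = 2 and the simplices of K are:

  0-simplices (7): a, b, c, d, e, f, g
  1-simplices (18): ab, ac, ad, af, bc, be, bf, bg, cd, ce, cf, cg, de, df, dg, ef, eg, fg
  2-simplices (12): abc, abf, acd, adf, bce, beg, bfg, cdg, cef, cfg, def, deg

so the chain groups are C_0 ≅ Z^7, C_1 ≅ Z^18, C_2 ≅ Z^12.

The boundary map ∂_1: C_1 → C_0 maps an edge to its endpoints' difference, ∂[p,q] = q − p.
This gives a 7×18 integer matrix of rank 6; reducing to Smith normal form yields diagonal entries (1,1,1,1,1,1).

∂_2: C_2 → C_1 acts by ∂[p,q,r] = [q,r] − [p,r] + [p,q]. For instance
  ∂def = ef − df + de,
  ∂cfg = fg − cg + cf.
The 18×12 boundary matrix has rank 12 and Smith normal form diag(1,1,1,1,1,1,1,1,1,1,1,2).

Now H_k = ker ∂_k / im ∂_{k+1}, so:

  H_0: rank C_0 − rank ∂_1 = 7 − 6 = 1, and the invariant factors of ∂_1 are all 1, so H_0 = Z.
  H_1: rank ker ∂_1 − rank ∂_2 = (18 − 6) − 12 = 0, and ∂_2 has invariant factor 2 > 1, so H_1 = Z/2.
  H_2: rank ker ∂_2 − rank ∂_3 = (12 − 12) − 0 = 0, and there is no ∂_3, so H_2 = 0.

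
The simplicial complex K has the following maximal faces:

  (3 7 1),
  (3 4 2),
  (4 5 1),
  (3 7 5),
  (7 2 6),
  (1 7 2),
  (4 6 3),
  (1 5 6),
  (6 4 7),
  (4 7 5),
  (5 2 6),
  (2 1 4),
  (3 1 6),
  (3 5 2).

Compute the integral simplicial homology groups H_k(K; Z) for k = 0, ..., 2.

H_0 ≅ Z,  H_1 ≅ Z^2,  H_2 ≅ Z.

Order the vertices as 1 < 2 < 3 < 4 < 5 < 6 < 7. Listing each simplex with vertices in this order, K has dimension 2 with simplices:

  0-simplices (7): [1], [2], [3], [4], [5], [6], [7]
  1-simplices (21): [1,2], [1,3], [1,4], [1,5], [1,6], [1,7], [2,3], [2,4], [2,5], [2,6], [2,7], [3,4], [3,5], [3,6], [3,7], [4,5], [4,6], [4,7], [5,6], [5,7], [6,7]
  2-simplices (14): [1,2,4], [1,2,7], [1,3,6], [1,3,7], [1,4,5], [1,5,6], [2,3,4], [2,3,5], [2,5,6], [2,6,7], [3,4,6], [3,5,7], [4,5,7], [4,6,7]

Hence C_0 ≅ Z^7, C_1 ≅ Z^21, C_2 ≅ Z^14.

∂_1: C_1 → C_0 sends each edge [p,q] (with p < q) to q − p. For instance
  ∂[1,5] = [5] − [1].
As a 7×21 matrix over Z this has rank 6, with invariant factors (1,1,1,1,1,1).

Boundary ∂_2: C_2 → C_1 acts by ∂[p,q,r] = [q,r] − [p,r] + [p,q]. For instance
  ∂[2,5,6] = [5,6] − [2,6] + [2,5],
  ∂[3,4,6] = [4,6] − [3,6] + [3,4].
The 21×14 boundary matrix has rank 13 and Smith normal form diag(1,1,1,1,1,1,1,1,1,1,1,1,1).

Now H_k = ker ∂_k / im ∂_{k+1}, so:

  H_0: rank C_0 − rank ∂_1 = 7 − 6 = 1, and the invariant factors of ∂_1 are all 1, so H_0 = Z.
  H_1: rank ker ∂_1 − rank ∂_2 = (21 − 6) − 13 = 2, and the invariant factors of ∂_2 are all 1, so H_1 = Z^2.
  H_2: rank ker ∂_2 − rank ∂_3 = (14 − 13) − 0 = 1, and there is no ∂_3, so H_2 = Z.

(K is a triangulation of the torus T^2.)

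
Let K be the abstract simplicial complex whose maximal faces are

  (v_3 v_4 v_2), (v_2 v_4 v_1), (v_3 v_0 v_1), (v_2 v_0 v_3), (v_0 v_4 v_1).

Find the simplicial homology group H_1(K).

Take the total order v_0 < v_1 < v_2 < v_3 < v_4 on the vertex set. Then K (dimension 2) consists of the simplices:

  0-simplices (5): [v_0], [v_1], [v_2], [v_3], [v_4]
  1-simplices (10): [v_0,v_1], [v_0,v_2], [v_0,v_3], [v_0,v_4], [v_1,v_2], [v_1,v_3], [v_1,v_4], [v_2,v_3], [v_2,v_4], [v_3,v_4]
  2-simplices (5): [v_0,v_1,v_3], [v_0,v_1,v_4], [v_0,v_2,v_3], [v_1,v_2,v_4], [v_2,v_3,v_4]

so the chain groups are C_0 ≅ Z^5, C_1 ≅ Z^10, C_2 ≅ Z^5.

∂_1: C_1 → C_0 is given by ∂[p,q] = [q] − [p].
As a 5×10 matrix over Z this has rank 4, with invariant factors (1,1,1,1).

∂_2: C_2 → C_1 acts by ∂[p,q,r] = [q,r] − [p,r] + [p,q]. For instance
  ∂[v_0,v_1,v_4] = [v_1,v_4] − [v_0,v_4] + [v_0,v_1],
  ∂[v_0,v_2,v_3] = [v_2,v_3] − [v_0,v_3] + [v_0,v_2].
This gives a 10×5 integer matrix of rank 5; reducing to Smith normal form yields diagonal entries (1,1,1,1,1).

From H_k ≅ ker(∂_k) / im(∂_{k+1}) we obtain:

  H_1: rank ker ∂_1 − rank ∂_2 = (10 − 4) − 5 = 1, and the invariant factors of ∂_2 are all 1, so H_1 ≅ Z.

H_1 ≅ Z.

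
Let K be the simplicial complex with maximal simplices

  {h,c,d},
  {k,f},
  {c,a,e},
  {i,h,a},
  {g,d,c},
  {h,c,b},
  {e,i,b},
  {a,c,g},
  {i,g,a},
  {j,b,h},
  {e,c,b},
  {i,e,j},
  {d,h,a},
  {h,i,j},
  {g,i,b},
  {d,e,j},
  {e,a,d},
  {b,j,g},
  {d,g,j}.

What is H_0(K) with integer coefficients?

Fix the vertex order a < b < c < d < e < f < g < h < i < j < k and write every simplex with vertices in increasing order. Then dim K = 2 and the simplices of K are:

  0-simplices (11): a, b, c, d, e, f, g, h, i, j, k
  1-simplices (28): ac, ad, ae, ag, ah, ai, bc, be, bg, bh, bi, bj, cd, ce, cg, ch, de, dg, dh, dj, ei, ej, fk, gi, gj, hi, hj, ij
  2-simplices (18): ace, acg, ade, adh, agi, ahi, bce, bch, bei, bgi, bgj, bhj, cdg, cdh, dej, dgj, eij, hij

so the chain groups are C_0 ≅ Z^11, C_1 ≅ Z^28, C_2 ≅ Z^18.

Boundary ∂_1: C_1 → C_0 sends each edge [p,q] (with p < q) to q − p. For instance
  ∂ad = d − a.
The resulting 11×28 matrix has rank 9, and its Smith normal form has invariant factors (1,1,1,1,1,1,1,1,1).

The boundary map ∂_2: C_2 → C_1 maps a triangle to the signed sum of its edges. For instance
  ∂cdg = dg − cg + cd,
  ∂eij = ij − ej + ei.
This gives a 28×18 integer matrix of rank 18; reducing to Smith normal form yields diagonal entries (1,1,1,1,1,1,1,1,1,1,1,1,1,1,1,1,1,2).

Computing H_k = (kernel of ∂_k) / (image of ∂_{k+1}):

  H_0: rank C_0 − rank ∂_1 = 11 − 9 = 2, and the invariant factors of ∂_1 are all 1, so H_0 = Z^2.

H_0 = Z^2.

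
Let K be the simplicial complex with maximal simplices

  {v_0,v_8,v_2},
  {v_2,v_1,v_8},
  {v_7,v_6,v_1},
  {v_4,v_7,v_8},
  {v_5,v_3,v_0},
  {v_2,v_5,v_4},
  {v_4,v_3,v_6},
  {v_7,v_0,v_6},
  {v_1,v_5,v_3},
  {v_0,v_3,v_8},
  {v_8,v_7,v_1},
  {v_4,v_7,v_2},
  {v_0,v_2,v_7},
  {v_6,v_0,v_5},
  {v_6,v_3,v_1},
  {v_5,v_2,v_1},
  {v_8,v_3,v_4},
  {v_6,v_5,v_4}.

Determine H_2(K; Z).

H_2 = 0.

K has 9 vertices, 27 edges, 18 triangles.
rank ∂_2 = 18, rank ∂_3 = 0 ⇒ b_2 = 18 − 18 − 0 = 0. So H_2 = 0.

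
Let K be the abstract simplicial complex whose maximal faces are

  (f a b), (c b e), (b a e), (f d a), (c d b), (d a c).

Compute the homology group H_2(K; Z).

H_2 = 0.

K has 6 vertices, 12 edges, 6 triangles.
rank ∂_2 = 6, rank ∂_3 = 0 ⇒ b_2 = 6 − 6 − 0 = 0. So H_2 ≅ 0.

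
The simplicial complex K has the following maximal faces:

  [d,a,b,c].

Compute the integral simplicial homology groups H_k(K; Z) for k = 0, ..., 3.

H_0 ≅ Z,  H_1 = 0,  H_2 = 0,  H_3 = 0.

K has 4 vertices, 6 edges, 4 triangles, 1 3-simplex.
rank ∂_0 = 0, rank ∂_1 = 3 ⇒ b_0 = 4 − 0 − 3 = 1; all invariant factors of ∂_1 are 1 so no torsion. So H_0 = Z.
rank ∂_1 = 3, rank ∂_2 = 3 ⇒ b_1 = 6 − 3 − 3 = 0; all invariant factors of ∂_2 are 1 so no torsion. So H_1 = 0.
rank ∂_2 = 3, rank ∂_3 = 1 ⇒ b_2 = 4 − 3 − 1 = 0; all invariant factors of ∂_3 are 1 so no torsion. So H_2 = 0.
rank ∂_3 = 1, rank ∂_4 = 0 ⇒ b_3 = 1 − 1 − 0 = 0. So H_3 = 0.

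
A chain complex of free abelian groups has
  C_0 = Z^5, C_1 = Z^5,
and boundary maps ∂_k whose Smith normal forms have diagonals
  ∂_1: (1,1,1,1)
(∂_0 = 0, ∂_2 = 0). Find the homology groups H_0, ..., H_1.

H_0 ≅ Z,  H_1 ≅ Z.

H_0: b_0 = 5 − 0 − 4 = 1; torsion from ∂_1 factors > 1: none. So H_0 ≅ Z.
H_1: b_1 = 5 − 4 − 0 = 1; torsion from ∂_2 factors > 1: none. So H_1 ≅ Z.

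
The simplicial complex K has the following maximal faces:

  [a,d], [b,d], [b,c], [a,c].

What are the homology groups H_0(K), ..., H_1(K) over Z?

We work with the vertex ordering a < b < c < d. The simplices of K, each written with vertices in increasing order, are:

  0-simplices (4): a, b, c, d
  1-simplices (4): ac, ad, bc, bd

so the chain groups are C_0 ≅ Z^4, C_1 ≅ Z^4.

The boundary map ∂_1: C_1 → C_0 is given by ∂[p,q] = [q] − [p].
As a 4×4 matrix over Z this has rank 3, with invariant factors (1,1,1).

Computing H_k = (kernel of ∂_k) / (image of ∂_{k+1}):

  H_0: rank C_0 − rank ∂_1 = 4 − 3 = 1, and the invariant factors of ∂_1 are all 1, so H_0 = Z.
  H_1: rank ker ∂_1 − rank ∂_2 = (4 − 3) − 0 = 1, and there is no ∂_2, so H_1 = Z.

(K is a triangulation of the circle S^1.)

H_0 = Z,  H_1 = Z.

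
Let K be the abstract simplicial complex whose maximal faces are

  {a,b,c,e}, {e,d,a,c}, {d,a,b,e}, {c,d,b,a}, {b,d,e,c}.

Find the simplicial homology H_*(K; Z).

Take the total order a < b < c < d < e on the vertex set. Then K (dimension 3) consists of the simplices:

  0-simplices (5): a, b, c, d, e
  1-simplices (10): ab, ac, ad, ae, bc, bd, be, cd, ce, de
  2-simplices (10): abc, abd, abe, acd, ace, ade, bcd, bce, bde, cde
  3-simplices (5): abcd, abce, abde, acde, bcde

so the chain groups are C_0 ≅ Z^5, C_1 ≅ Z^10, C_2 ≅ Z^10, C_3 ≅ Z^5.

Boundary ∂_1: C_1 → C_0 sends each edge [p,q] (with p < q) to q − p.
This gives a 5×10 integer matrix of rank 4; reducing to Smith normal form yields diagonal entries (1,1,1,1).

The boundary map ∂_2: C_2 → C_1 acts by ∂[p,q,r] = [q,r] − [p,r] + [p,q]. For instance
  ∂bde = de − be + bd,
  ∂acd = cd − ad + ac.
The 10×10 boundary matrix has rank 6 and Smith normal form diag(1,1,1,1,1,1).

The boundary map ∂_3: C_3 → C_2 sends each 3-simplex σ to the alternating sum Σ_i (−1)^i (σ with its i-th vertex removed). For instance
  ∂abcd = bcd − acd + abd − abc,
  ∂abde = bde − ade + abe − abd.
As a 10×5 matrix over Z this has rank 4, with invariant factors (1,1,1,1).

Now H_k = ker ∂_k / im ∂_{k+1}, so:

  H_0: rank C_0 − rank ∂_1 = 5 − 4 = 1, and the invariant factors of ∂_1 are all 1, so H_0 ≅ Z.
  H_1: rank ker ∂_1 − rank ∂_2 = (10 − 4) − 6 = 0, and the invariant factors of ∂_2 are all 1, so H_1 ≅ 0.
  H_2: rank ker ∂_2 − rank ∂_3 = (10 − 6) − 4 = 0, and the invariant factors of ∂_3 are all 1, so H_2 ≅ 0.
  H_3: rank ker ∂_3 − rank ∂_4 = (5 − 4) − 0 = 1, and there is no ∂_4, so H_3 ≅ Z.

H_0 = Z,  H_1 = 0,  H_2 = 0,  H_3 = Z.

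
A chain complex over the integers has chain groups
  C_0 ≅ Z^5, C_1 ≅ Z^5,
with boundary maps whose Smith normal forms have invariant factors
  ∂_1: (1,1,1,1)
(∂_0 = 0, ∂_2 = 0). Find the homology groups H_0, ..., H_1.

H_0 ≅ Z,  H_1 ≅ Z.

H_0: b_0 = 5 − 0 − 4 = 1; torsion from ∂_1 factors > 1: none. So H_0 ≅ Z.
H_1: b_1 = 5 − 4 − 0 = 1; torsion from ∂_2 factors > 1: none. So H_1 ≅ Z.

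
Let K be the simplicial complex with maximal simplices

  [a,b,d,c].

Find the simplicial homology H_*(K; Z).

H_0 ≅ Z,  H_1 = 0,  H_2 = 0,  H_3 = 0.

Take the total order a < b < c < d on the vertex set. Then K (dimension 3) consists of the simplices:

  0-simplices (4): a, b, c, d
  1-simplices (6): ab, ac, ad, bc, bd, cd
  2-simplices (4): abc, abd, acd, bcd
  3-simplices (1): abcd

so the chain groups are C_0 ≅ Z^4, C_1 ≅ Z^6, C_2 ≅ Z^4, C_3 ≅ Z^1.

∂_1: C_1 → C_0 sends each edge [p,q] (with p < q) to q − p. For instance
  ∂ac = c − a.
The 4×6 boundary matrix has rank 3 and Smith normal form diag(1,1,1).

Boundary ∂_2: C_2 → C_1 maps a triangle to the signed sum of its edges. For instance
  ∂abd = bd − ad + ab,
  ∂abc = bc − ac + ab.
The 6×4 boundary matrix has rank 3 and Smith normal form diag(1,1,1).

The boundary map ∂_3: C_3 → C_2 sends each 3-simplex σ to the alternating sum Σ_i (−1)^i (σ with its i-th vertex removed). For instance
  ∂abcd = bcd − acd + abd − abc.
As a 4×1 matrix over Z this has rank 1, with invariant factors (1).

Reading off H_k = ker ∂_k / im ∂_{k+1}:

  H_0: rank C_0 − rank ∂_1 = 4 − 3 = 1, and the invariant factors of ∂_1 are all 1, so H_0 ≅ Z.
  H_1: rank ker ∂_1 − rank ∂_2 = (6 − 3) − 3 = 0, and the invariant factors of ∂_2 are all 1, so H_1 ≅ 0.
  H_2: rank ker ∂_2 − rank ∂_3 = (4 − 3) − 1 = 0, and the invariant factors of ∂_3 are all 1, so H_2 ≅ 0.
  H_3: rank ker ∂_3 − rank ∂_4 = (1 − 1) − 0 = 0, and there is no ∂_4, so H_3 ≅ 0.

(K is a triangulation of the 3-simplex.)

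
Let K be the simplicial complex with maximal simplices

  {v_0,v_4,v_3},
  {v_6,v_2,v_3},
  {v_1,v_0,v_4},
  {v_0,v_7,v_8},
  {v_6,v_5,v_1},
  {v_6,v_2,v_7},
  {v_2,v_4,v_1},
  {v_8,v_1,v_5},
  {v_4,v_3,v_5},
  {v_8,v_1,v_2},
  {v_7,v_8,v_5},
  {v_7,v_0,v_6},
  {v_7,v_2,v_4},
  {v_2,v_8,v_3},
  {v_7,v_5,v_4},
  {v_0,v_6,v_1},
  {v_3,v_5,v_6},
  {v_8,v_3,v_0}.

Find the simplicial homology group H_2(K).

We work with the vertex ordering v_0 < v_1 < v_2 < v_3 < v_4 < v_5 < v_6 < v_7 < v_8. The simplices of K, each written with vertices in increasing order, are:

  0-simplices (9): [v_0], [v_1], [v_2], [v_3], [v_4], [v_5], [v_6], [v_7], [v_8]
  1-simplices (27): (27 of them)
  2-simplices (18): (18 of them)

so the chain groups are C_0 ≅ Z^9, C_1 ≅ Z^27, C_2 ≅ Z^18.

The boundary map ∂_1: C_1 → C_0 maps an edge to its endpoints' difference, ∂[p,q] = q − p.
This gives a 9×27 integer matrix of rank 8; reducing to Smith normal form yields diagonal entries (1,1,1,1,1,1,1,1).

∂_2: C_2 → C_1 sends each 2-simplex [p,q,r] to [q,r] − [p,r] + [p,q]. For instance
  ∂[v_0,v_1,v_4] = [v_1,v_4] − [v_0,v_4] + [v_0,v_1],
  ∂[v_0,v_7,v_8] = [v_7,v_8] − [v_0,v_8] + [v_0,v_7].
As a 27×18 matrix over Z this has rank 17, with invariant factors (1,1,1,1,1,1,1,1,1,1,1,1,1,1,1,1,1).

Now H_k = ker ∂_k / im ∂_{k+1}, so:

  H_2: rank ker ∂_2 − rank ∂_3 = (18 − 17) − 0 = 1, and there is no ∂_3, so H_2 = Z.

(K is a triangulation of the torus T^2.)

H_2 = Z.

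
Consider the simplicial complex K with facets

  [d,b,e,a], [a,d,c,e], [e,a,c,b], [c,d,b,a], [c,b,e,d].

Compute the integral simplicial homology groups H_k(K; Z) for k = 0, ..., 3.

H_0 = Z,  H_1 = 0,  H_2 = 0,  H_3 = Z.

We work with the vertex ordering a < b < c < d < e. The simplices of K, each written with vertices in increasing order, are:

  0-simplices (5): a, b, c, d, e
  1-simplices (10): ab, ac, ad, ae, bc, bd, be, cd, ce, de
  2-simplices (10): abc, abd, abe, acd, ace, ade, bcd, bce, bde, cde
  3-simplices (5): abcd, abce, abde, acde, bcde

Hence C_0 ≅ Z^5, C_1 ≅ Z^10, C_2 ≅ Z^10, C_3 ≅ Z^5.

The boundary map ∂_1: C_1 → C_0 sends each edge [p,q] (with p < q) to q − p. For instance
  ∂ac = c − a.
The resulting 5×10 matrix has rank 4, and its Smith normal form has invariant factors (1,1,1,1).

The boundary map ∂_2: C_2 → C_1 maps a triangle to the signed sum of its edges. For instance
  ∂cde = de − ce + cd,
  ∂ade = de − ae + ad.
As a 10×10 matrix over Z this has rank 6, with invariant factors (1,1,1,1,1,1).

The boundary map ∂_3: C_3 → C_2 sends each 3-simplex σ to the alternating sum Σ_i (−1)^i (σ with its i-th vertex removed). For instance
  ∂abcd = bcd − acd + abd − abc,
  ∂abde = bde − ade + abe − abd.
This gives a 10×5 integer matrix of rank 4; reducing to Smith normal form yields diagonal entries (1,1,1,1).

Computing H_k = (kernel of ∂_k) / (image of ∂_{k+1}):

  H_0: rank C_0 − rank ∂_1 = 5 − 4 = 1, and the invariant factors of ∂_1 are all 1, so H_0 ≅ Z.
  H_1: rank ker ∂_1 − rank ∂_2 = (10 − 4) − 6 = 0, and the invariant factors of ∂_2 are all 1, so H_1 ≅ 0.
  H_2: rank ker ∂_2 − rank ∂_3 = (10 − 6) − 4 = 0, and the invariant factors of ∂_3 are all 1, so H_2 ≅ 0.
  H_3: rank ker ∂_3 − rank ∂_4 = (5 − 4) − 0 = 1, and there is no ∂_4, so H_3 ≅ Z.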